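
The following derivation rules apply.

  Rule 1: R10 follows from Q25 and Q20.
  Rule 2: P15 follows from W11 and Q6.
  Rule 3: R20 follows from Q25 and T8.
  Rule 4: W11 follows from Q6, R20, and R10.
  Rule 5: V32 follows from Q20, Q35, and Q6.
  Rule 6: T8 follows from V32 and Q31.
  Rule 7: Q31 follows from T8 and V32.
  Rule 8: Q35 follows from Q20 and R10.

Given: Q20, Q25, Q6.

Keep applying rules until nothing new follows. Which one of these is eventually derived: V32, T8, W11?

V32

From Q25 and Q20, Rule 1 gives R10.
Q20 and R10 hold, so Q35 follows (Rule 8).
From Q20, Q35, and Q6, Rule 5 gives V32.
T8 would need V32 and Q31 (Rule 6), but Q31 is never established. W11 would need Q6, R20, and R10 (Rule 4), but R20 is never established.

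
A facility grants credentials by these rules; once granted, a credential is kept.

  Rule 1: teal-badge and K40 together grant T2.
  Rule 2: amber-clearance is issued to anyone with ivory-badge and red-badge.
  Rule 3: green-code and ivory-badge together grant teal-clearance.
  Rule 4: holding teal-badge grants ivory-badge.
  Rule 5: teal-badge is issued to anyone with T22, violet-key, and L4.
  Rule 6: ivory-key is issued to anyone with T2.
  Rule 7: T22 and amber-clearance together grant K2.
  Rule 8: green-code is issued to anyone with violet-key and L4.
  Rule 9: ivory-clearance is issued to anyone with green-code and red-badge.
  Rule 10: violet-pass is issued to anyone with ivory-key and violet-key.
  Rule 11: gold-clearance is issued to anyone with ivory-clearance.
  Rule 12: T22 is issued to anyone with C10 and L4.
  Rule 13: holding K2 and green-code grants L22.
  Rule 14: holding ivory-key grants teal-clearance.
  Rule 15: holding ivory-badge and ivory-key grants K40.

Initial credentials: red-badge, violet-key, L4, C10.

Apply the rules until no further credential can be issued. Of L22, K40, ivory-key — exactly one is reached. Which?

L22

Holding C10 and L4 grants T22 (Rule 12).
Holding violet-key and L4 grants green-code (Rule 8).
Holding T22, violet-key, and L4 grants teal-badge (Rule 5).
Holding teal-badge grants ivory-badge (Rule 4).
Holding ivory-badge and red-badge grants amber-clearance (Rule 2).
Holding T22 and amber-clearance grants K2 (Rule 7).
Holding K2 and green-code grants L22 (Rule 13).
ivory-key would need T2 (Rule 6), but T2 is never granted. K40 would need ivory-badge and ivory-key (Rule 15), but ivory-key is never granted.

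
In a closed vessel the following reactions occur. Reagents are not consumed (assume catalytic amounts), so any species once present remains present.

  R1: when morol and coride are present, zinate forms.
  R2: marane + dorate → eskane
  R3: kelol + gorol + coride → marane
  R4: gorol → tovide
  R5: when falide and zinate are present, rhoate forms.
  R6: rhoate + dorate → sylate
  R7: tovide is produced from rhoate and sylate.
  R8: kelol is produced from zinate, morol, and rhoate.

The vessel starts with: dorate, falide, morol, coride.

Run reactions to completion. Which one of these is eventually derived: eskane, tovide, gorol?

tovide

morol and coride present → zinate forms (R1).
falide and zinate present → rhoate forms (R5).
rhoate and dorate present → sylate forms (R6).
rhoate and sylate present → tovide forms (R7).
No rule produces gorol, and it is not given. eskane would need marane and dorate (R2), but marane never forms.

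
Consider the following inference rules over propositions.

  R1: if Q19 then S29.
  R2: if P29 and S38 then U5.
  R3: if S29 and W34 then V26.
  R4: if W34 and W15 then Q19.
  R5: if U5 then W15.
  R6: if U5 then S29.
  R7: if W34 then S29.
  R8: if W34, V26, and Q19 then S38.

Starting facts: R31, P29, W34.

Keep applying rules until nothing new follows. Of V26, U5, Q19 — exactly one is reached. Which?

V26

W34 holds, so S29 follows (R7).
S29 and W34 hold, so V26 follows (R3).
U5 would need P29 and S38 (R2), but S38 is never established. Q19 would need W34 and W15 (R4), but W15 is never established.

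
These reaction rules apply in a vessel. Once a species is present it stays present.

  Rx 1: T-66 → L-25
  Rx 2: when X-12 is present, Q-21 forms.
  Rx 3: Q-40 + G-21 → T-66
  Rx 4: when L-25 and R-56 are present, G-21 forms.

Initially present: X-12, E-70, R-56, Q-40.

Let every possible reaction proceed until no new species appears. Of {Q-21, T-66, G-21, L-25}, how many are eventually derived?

1

X-12 present → Q-21 forms (Rx 2).
Q-21: reached.
T-66 would need Q-40 and G-21 (Rx 3), but G-21 never forms.
G-21 would need L-25 and R-56 (Rx 4), but L-25 never forms.
L-25 would need T-66 (Rx 1), but T-66 never forms.
Reached: Q-21 — 1 of the 4.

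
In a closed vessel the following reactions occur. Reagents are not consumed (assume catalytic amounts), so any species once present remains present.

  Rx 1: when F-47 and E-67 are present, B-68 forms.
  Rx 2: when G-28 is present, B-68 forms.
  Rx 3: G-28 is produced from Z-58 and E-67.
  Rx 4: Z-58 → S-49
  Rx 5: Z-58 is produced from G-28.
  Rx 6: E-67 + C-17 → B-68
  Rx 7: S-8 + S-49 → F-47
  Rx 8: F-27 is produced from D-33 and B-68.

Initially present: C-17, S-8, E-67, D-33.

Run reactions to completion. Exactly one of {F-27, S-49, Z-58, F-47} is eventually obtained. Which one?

E-67 and C-17 present → B-68 forms (Rx 6).
D-33 and B-68 present → F-27 forms (Rx 8).
S-49 would need Z-58 (Rx 4), but Z-58 never forms. Z-58 would need G-28 (Rx 5), but G-28 never forms. F-47 would need S-8 and S-49 (Rx 7), but S-49 never forms.

F-27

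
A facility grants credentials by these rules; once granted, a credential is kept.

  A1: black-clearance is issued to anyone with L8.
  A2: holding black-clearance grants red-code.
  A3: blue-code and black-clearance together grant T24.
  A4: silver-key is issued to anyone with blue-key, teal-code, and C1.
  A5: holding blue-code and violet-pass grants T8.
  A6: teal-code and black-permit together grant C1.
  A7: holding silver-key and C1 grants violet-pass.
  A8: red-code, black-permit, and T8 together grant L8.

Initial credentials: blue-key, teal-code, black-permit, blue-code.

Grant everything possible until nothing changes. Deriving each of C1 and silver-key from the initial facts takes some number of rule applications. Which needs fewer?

C1

C1: Holding teal-code and black-permit grants C1 (A6). [1 rule application]
silver-key: Holding teal-code and black-permit grants C1 (A6). Holding blue-key, teal-code, and C1 grants silver-key (A4). [2 rule applications]
C1 needs fewer.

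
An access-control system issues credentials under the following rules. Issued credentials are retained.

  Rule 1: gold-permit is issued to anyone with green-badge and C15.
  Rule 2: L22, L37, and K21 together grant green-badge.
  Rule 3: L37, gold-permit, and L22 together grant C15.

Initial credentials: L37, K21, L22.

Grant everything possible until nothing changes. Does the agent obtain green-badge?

Yes

Holding L22, L37, and K21 grants green-badge (Rule 2).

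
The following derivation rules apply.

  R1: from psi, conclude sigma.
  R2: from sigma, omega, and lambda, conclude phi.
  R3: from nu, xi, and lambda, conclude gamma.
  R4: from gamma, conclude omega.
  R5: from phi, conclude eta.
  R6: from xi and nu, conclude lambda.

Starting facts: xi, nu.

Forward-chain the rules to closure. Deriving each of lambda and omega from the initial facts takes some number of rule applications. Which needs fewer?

lambda

lambda: From xi and nu, R6 gives lambda. [1 rule application]
omega: xi and nu hold, so lambda follows (R6). From nu, xi, and lambda, R3 gives gamma. From gamma, R4 gives omega. [3 rule applications]
lambda needs fewer.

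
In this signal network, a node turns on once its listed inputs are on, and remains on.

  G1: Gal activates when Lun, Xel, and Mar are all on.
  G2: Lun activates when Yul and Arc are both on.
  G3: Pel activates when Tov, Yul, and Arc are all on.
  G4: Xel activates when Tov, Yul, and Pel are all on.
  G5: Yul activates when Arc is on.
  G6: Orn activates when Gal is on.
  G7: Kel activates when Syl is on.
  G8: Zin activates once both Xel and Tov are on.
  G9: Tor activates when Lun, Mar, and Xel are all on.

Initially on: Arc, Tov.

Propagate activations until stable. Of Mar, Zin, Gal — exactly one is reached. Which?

Zin

Arc is on, so Yul activates (G5).
Tov, Yul, and Arc are on, so Pel activates (G3).
G4: Tov, Yul, and Pel on → Xel on.
Xel and Tov are on, so Zin activates (G8).
Gal would need Lun, Xel, and Mar (G1), but Mar never turns on. No rule produces Mar, and it is not given.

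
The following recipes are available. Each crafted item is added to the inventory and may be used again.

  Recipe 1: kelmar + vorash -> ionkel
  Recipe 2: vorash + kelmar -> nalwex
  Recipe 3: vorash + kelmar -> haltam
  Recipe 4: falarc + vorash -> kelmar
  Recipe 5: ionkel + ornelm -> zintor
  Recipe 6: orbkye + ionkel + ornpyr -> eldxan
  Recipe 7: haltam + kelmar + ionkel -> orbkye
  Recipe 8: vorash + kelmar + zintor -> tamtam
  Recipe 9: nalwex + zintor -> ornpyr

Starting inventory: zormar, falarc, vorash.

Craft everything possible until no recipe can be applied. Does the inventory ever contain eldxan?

No

eldxan would need orbkye, ionkel, and ornpyr (Recipe 6), but ornpyr is never obtained.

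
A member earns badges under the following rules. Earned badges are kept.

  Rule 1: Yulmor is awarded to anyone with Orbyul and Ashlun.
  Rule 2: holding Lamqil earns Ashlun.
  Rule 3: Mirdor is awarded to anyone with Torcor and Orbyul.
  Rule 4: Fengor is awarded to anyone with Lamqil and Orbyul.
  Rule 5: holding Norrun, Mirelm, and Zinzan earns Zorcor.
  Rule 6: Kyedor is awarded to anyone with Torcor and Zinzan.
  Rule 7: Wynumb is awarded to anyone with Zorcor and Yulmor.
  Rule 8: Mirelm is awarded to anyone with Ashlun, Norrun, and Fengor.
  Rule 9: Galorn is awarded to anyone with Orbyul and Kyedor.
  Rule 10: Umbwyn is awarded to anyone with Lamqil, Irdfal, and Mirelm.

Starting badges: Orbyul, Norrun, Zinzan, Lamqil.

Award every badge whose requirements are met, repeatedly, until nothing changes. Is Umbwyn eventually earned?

No

Umbwyn would need Lamqil, Irdfal, and Mirelm (Rule 10), but Irdfal is never earned.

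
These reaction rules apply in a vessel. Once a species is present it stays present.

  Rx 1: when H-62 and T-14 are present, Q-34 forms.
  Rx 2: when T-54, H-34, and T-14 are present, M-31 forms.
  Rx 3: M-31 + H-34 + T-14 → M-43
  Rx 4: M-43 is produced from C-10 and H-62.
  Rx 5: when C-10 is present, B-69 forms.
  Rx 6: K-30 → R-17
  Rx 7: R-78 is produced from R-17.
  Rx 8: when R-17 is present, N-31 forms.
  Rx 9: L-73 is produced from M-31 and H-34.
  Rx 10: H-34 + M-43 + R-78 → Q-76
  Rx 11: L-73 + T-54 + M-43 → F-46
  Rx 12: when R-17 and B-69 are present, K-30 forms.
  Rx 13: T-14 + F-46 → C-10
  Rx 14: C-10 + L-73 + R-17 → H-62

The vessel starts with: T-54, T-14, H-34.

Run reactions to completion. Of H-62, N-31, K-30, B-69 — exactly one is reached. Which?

B-69

T-54, H-34, and T-14 present → M-31 forms (Rx 2).
M-31 and H-34 present → L-73 forms (Rx 9).
M-31, H-34, and T-14 present → M-43 forms (Rx 3).
L-73, T-54, and M-43 present → F-46 forms (Rx 11).
T-14 and F-46 present → C-10 forms (Rx 13).
C-10 present → B-69 forms (Rx 5).
N-31 would need R-17 (Rx 8), but R-17 never forms. K-30 would need R-17 and B-69 (Rx 12), but R-17 never forms. H-62 would need C-10, L-73, and R-17 (Rx 14), but R-17 never forms.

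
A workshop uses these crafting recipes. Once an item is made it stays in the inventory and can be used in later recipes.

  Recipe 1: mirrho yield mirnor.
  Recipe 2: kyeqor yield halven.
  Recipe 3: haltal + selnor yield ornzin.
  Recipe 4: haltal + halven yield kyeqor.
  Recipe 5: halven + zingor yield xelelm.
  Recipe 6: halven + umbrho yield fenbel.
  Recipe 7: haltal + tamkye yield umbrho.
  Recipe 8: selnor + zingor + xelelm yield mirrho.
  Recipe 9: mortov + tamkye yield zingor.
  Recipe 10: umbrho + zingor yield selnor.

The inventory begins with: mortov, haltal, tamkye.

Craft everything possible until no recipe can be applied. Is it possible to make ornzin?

haltal + tamkye → umbrho (Recipe 7).
Using Recipe 9, mortov and tamkye make zingor.
Using Recipe 10, umbrho and zingor make selnor.
haltal + selnor → ornzin (Recipe 3).

Yes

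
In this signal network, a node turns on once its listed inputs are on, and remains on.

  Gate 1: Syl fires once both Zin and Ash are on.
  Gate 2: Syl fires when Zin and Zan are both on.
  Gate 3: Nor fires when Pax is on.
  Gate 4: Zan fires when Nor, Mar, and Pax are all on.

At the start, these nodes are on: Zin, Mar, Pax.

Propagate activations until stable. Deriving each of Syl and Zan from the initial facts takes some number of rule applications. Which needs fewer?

Zan

Zan: Pax is on, so Nor fires (Gate 3). Nor, Mar, and Pax are on, so Zan fires (Gate 4). [2 rule applications]
Syl: Pax is on, so Nor fires (Gate 3). Nor, Mar, and Pax are on, so Zan fires (Gate 4). Zin and Zan are on, so Syl fires (Gate 2). [3 rule applications]
Zan needs fewer.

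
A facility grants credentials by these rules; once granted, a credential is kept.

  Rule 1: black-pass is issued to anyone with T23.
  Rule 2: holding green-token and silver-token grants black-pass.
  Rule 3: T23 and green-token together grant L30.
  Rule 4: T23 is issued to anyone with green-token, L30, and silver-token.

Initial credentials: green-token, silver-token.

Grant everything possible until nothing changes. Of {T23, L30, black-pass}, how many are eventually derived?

1

Holding green-token and silver-token grants black-pass (Rule 2).
T23 would need green-token, L30, and silver-token (Rule 4), but L30 is never granted.
L30 would need T23 and green-token (Rule 3), but T23 is never granted.
black-pass: reached.
Reached: black-pass — 1 of the 3.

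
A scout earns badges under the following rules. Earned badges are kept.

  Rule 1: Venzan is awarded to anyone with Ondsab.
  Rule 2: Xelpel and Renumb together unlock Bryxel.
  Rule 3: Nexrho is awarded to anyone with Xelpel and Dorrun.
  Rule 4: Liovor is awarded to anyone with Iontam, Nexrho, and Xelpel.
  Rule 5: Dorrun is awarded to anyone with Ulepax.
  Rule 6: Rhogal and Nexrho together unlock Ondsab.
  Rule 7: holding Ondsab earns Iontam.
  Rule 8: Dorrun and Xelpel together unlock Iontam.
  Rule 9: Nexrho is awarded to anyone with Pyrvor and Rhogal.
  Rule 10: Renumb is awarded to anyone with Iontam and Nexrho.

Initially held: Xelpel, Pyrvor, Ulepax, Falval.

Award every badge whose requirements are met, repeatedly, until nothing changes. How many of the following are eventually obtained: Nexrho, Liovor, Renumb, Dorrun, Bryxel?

5

With Ulepax, Dorrun is earned (Rule 5).
With Xelpel and Dorrun, Nexrho is earned (Rule 3).
With Dorrun and Xelpel, Iontam is earned (Rule 8).
With Iontam and Nexrho, Renumb is earned (Rule 10).
With Iontam, Nexrho, and Xelpel, Liovor is earned (Rule 4).
With Xelpel and Renumb, Bryxel is earned (Rule 2).
Nexrho: reached.
Liovor: reached.
Renumb: reached.
Dorrun: reached.
Bryxel: reached.
All 5 are reached.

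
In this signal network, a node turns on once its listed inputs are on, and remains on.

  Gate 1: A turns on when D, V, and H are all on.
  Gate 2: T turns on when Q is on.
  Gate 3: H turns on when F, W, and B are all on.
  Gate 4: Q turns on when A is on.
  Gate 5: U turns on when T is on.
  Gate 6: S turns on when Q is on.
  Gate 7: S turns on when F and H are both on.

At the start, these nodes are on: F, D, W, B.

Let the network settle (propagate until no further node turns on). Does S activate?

F, W, and B are on, so H turns on (Gate 3).
Gate 7: F and H on → S on.

Yes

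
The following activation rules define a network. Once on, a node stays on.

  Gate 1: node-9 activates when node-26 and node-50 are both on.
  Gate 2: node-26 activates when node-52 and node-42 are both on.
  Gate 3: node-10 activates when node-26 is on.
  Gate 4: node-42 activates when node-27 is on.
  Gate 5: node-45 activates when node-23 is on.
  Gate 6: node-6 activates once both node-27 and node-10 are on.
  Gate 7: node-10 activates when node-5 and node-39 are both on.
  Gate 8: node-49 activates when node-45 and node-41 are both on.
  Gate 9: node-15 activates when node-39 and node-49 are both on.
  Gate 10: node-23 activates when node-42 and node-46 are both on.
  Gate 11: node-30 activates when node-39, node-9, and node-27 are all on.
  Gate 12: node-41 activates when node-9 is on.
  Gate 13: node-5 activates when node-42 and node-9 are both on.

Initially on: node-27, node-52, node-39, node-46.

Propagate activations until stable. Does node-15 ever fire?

node-15 would need node-39 and node-49 (Gate 9), but node-49 never turns on.

No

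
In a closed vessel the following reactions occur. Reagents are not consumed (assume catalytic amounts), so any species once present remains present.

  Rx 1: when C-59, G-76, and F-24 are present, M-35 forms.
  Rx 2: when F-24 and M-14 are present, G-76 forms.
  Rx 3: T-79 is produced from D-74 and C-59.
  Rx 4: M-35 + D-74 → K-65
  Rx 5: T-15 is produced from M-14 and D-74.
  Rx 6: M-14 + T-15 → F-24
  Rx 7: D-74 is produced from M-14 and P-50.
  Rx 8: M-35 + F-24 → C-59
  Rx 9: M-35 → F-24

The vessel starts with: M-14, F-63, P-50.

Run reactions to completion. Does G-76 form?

M-14 and P-50 present → D-74 forms (Rx 7).
M-14 and D-74 present → T-15 forms (Rx 5).
M-14 and T-15 present → F-24 forms (Rx 6).
F-24 and M-14 present → G-76 forms (Rx 2).

Yes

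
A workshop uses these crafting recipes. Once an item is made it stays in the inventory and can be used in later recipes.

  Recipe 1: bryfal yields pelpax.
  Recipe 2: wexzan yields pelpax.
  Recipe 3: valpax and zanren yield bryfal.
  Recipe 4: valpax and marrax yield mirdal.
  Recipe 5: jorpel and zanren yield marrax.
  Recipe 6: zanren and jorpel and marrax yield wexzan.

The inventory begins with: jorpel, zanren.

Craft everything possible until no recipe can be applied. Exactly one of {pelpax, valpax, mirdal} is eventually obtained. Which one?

pelpax

Using Recipe 5, jorpel and zanren make marrax.
zanren and jorpel and marrax → wexzan (Recipe 6).
wexzan → pelpax (Recipe 2).
No rule produces valpax, and it is not given. mirdal would need valpax and marrax (Recipe 4), but valpax is never obtained.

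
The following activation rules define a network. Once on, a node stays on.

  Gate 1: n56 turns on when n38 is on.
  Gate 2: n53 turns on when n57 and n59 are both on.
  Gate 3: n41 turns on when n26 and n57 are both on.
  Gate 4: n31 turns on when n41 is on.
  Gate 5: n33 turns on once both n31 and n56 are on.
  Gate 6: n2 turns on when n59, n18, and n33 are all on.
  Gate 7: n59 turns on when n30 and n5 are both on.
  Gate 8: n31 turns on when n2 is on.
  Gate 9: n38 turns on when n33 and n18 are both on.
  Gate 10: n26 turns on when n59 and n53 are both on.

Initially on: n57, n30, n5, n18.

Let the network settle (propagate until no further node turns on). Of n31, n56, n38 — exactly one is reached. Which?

n31

Gate 7: n30 and n5 on → n59 on.
Gate 2: n57 and n59 on → n53 on.
n59 and n53 are on, so n26 turns on (Gate 10).
Gate 3: n26 and n57 on → n41 on.
Gate 4: n41 on → n31 on.
n38 would need n33 and n18 (Gate 9), but n33 never turns on. n56 would need n38 (Gate 1), but n38 never turns on.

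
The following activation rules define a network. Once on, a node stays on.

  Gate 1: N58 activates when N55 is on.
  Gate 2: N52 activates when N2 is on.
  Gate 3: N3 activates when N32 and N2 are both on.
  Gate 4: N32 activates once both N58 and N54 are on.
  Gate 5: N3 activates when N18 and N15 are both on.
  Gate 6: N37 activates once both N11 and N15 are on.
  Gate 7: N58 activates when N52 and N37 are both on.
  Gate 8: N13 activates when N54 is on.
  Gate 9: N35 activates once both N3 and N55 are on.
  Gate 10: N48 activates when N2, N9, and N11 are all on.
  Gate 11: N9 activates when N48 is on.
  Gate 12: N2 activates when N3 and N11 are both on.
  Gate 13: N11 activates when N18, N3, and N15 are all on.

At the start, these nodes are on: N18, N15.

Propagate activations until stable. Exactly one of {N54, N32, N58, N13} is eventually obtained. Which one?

N58

N18 and N15 are on, so N3 activates (Gate 5).
N18, N3, and N15 are on, so N11 activates (Gate 13).
Gate 6: N11 and N15 on → N37 on.
Gate 12: N3 and N11 on → N2 on.
Gate 2: N2 on → N52 on.
N52 and N37 are on, so N58 activates (Gate 7).
N32 would need N58 and N54 (Gate 4), but N54 never turns on. N13 would need N54 (Gate 8), but N54 never turns on. No rule produces N54, and it is not given.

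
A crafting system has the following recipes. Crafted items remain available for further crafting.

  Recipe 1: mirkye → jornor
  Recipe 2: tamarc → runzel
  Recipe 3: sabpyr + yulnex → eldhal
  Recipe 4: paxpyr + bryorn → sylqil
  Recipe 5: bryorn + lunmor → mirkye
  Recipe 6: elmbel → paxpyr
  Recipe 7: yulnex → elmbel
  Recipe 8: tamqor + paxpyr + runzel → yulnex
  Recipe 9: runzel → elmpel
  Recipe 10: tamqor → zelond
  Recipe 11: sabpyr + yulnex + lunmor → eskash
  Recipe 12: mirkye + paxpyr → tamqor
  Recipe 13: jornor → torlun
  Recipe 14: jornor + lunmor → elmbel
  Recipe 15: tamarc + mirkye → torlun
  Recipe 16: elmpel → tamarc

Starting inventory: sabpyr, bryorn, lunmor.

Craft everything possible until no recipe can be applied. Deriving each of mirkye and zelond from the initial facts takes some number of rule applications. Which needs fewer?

mirkye

mirkye: Using Recipe 5, bryorn and lunmor make mirkye. [1 rule application]
zelond: bryorn + lunmor → mirkye (Recipe 5). mirkye → jornor (Recipe 1). jornor + lunmor → elmbel (Recipe 14). Using Recipe 6, elmbel makes paxpyr. mirkye + paxpyr → tamqor (Recipe 12). tamqor → zelond (Recipe 10). [6 rule applications]
mirkye needs fewer.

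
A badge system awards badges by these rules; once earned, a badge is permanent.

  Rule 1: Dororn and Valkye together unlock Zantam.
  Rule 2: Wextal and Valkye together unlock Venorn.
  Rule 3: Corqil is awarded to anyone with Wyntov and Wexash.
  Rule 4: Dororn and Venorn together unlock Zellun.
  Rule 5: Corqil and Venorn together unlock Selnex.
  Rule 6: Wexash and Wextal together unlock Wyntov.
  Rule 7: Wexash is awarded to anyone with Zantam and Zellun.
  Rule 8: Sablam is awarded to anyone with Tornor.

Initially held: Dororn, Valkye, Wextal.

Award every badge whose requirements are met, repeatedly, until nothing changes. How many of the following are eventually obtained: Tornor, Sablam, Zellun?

1

With Wextal and Valkye, Venorn is earned (Rule 2).
With Dororn and Venorn, Zellun is earned (Rule 4).
No rule produces Tornor, and it is not given.
Sablam would need Tornor (Rule 8), but Tornor is never earned.
Zellun: reached.
Reached: Zellun — 1 of the 3.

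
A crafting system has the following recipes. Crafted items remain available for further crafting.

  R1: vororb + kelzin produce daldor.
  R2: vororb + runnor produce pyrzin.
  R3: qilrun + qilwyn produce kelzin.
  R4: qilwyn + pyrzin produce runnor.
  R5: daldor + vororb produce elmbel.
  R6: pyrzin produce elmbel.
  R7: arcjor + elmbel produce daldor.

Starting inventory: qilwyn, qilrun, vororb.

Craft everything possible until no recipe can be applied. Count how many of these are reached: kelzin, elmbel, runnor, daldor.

qilrun + qilwyn → kelzin (R3).
Using R1, vororb and kelzin make daldor.
Using R5, daldor and vororb make elmbel.
kelzin: reached.
elmbel: reached.
runnor would need qilwyn and pyrzin (R4), but pyrzin is never obtained.
daldor: reached.
Reached: kelzin, elmbel, and daldor — 3 of the 4.

3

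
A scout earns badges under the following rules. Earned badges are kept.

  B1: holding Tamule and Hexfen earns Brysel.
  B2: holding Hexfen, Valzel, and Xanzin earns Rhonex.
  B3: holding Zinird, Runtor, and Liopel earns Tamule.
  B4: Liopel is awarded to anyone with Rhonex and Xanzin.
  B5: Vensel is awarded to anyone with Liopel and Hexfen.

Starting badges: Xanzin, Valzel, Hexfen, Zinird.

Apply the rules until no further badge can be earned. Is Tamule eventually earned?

No

Tamule would need Zinird, Runtor, and Liopel (B3), but Runtor is never earned.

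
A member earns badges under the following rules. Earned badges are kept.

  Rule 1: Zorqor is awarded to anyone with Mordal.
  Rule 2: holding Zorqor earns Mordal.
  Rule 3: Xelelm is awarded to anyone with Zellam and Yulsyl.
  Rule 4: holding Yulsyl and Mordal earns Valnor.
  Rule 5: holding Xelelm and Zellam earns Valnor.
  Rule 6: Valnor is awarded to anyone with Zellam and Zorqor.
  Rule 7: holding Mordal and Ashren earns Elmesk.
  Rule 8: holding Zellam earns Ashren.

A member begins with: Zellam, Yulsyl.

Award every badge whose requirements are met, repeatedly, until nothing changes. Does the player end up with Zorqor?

Zorqor would need Mordal (Rule 1), but Mordal is never earned.

No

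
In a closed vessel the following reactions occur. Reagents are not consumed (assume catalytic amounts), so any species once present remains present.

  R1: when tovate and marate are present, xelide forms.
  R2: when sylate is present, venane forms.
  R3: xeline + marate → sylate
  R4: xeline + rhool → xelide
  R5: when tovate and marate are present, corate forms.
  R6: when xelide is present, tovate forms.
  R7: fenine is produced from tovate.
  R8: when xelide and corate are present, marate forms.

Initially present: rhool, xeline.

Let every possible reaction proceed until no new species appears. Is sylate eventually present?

sylate would need xeline and marate (R3), but marate never forms.

No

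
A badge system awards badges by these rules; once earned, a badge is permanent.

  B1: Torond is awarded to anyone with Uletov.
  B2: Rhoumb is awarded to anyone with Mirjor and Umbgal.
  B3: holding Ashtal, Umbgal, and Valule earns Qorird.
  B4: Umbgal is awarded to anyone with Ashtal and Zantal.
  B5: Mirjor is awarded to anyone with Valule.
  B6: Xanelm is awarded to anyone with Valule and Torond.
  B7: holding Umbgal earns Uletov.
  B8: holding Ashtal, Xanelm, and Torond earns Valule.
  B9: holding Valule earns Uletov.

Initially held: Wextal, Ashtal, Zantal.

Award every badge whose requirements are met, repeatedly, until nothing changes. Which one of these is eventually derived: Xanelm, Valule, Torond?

Torond

With Ashtal and Zantal, Umbgal is earned (B4).
With Umbgal, Uletov is earned (B7).
With Uletov, Torond is earned (B1).
Valule would need Ashtal, Xanelm, and Torond (B8), but Xanelm is never earned. Xanelm would need Valule and Torond (B6), but Valule is never earned.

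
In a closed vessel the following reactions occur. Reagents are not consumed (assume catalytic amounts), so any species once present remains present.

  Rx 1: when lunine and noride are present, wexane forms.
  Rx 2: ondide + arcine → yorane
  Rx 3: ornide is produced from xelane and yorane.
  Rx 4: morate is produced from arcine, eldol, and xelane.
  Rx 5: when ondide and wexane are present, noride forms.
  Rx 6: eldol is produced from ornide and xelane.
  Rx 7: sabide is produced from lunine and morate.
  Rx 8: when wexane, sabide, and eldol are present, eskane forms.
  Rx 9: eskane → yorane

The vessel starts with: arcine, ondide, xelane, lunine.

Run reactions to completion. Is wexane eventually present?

No

wexane would need lunine and noride (Rx 1), but noride never forms.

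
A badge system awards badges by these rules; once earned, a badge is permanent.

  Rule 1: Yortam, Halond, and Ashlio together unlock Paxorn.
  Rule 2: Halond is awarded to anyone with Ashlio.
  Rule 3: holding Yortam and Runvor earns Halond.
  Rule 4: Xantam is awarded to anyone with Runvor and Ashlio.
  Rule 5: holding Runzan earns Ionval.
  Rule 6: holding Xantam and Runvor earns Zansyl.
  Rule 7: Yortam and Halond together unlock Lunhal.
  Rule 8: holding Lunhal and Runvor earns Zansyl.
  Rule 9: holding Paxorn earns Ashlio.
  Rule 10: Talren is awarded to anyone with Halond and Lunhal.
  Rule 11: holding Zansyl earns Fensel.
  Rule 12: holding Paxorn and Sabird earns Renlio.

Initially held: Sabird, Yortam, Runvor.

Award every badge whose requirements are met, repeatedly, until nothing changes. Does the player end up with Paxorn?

Paxorn would need Yortam, Halond, and Ashlio (Rule 1), but Ashlio is never earned.

No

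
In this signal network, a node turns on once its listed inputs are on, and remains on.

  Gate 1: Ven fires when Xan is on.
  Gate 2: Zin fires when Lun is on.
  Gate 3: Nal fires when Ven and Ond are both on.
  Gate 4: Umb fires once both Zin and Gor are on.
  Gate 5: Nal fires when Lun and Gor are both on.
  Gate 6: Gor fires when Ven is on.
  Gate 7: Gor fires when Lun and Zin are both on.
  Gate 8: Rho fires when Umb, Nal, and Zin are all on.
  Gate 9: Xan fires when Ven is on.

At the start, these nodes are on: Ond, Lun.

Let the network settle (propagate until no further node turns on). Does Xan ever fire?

Xan would need Ven (Gate 9), but Ven never turns on.

No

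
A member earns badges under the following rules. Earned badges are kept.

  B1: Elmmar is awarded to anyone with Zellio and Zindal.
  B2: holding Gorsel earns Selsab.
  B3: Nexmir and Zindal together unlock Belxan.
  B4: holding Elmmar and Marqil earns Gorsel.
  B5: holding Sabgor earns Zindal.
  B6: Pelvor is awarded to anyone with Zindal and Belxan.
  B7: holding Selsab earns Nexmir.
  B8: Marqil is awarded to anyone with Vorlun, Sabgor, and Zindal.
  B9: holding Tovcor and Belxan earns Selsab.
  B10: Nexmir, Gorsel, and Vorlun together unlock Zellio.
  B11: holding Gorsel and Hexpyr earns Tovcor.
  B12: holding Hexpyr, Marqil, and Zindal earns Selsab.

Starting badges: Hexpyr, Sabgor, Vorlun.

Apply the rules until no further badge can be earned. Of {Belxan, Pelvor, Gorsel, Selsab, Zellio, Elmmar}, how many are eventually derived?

3

With Sabgor, Zindal is earned (B5).
With Vorlun, Sabgor, and Zindal, Marqil is earned (B8).
With Hexpyr, Marqil, and Zindal, Selsab is earned (B12).
With Selsab, Nexmir is earned (B7).
With Nexmir and Zindal, Belxan is earned (B3).
With Zindal and Belxan, Pelvor is earned (B6).
Belxan: reached.
Pelvor: reached.
Gorsel would need Elmmar and Marqil (B4), but Elmmar is never earned.
Selsab: reached.
Zellio would need Nexmir, Gorsel, and Vorlun (B10), but Gorsel is never earned.
Elmmar would need Zellio and Zindal (B1), but Zellio is never earned.
Reached: Belxan, Pelvor, and Selsab — 3 of the 6.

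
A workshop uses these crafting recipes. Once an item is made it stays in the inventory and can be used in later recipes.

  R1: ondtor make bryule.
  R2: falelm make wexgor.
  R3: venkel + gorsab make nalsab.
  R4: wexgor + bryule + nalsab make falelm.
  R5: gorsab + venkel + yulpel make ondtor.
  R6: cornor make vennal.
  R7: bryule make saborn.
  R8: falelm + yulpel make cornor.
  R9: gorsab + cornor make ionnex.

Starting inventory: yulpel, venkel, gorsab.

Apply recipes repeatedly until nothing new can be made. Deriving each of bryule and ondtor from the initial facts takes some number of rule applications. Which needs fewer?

ondtor: Using R5, gorsab, venkel, and yulpel make ondtor. [1 rule application]
bryule: gorsab + venkel + yulpel → ondtor (R5). Using R1, ondtor makes bryule. [2 rule applications]
ondtor needs fewer.

ondtor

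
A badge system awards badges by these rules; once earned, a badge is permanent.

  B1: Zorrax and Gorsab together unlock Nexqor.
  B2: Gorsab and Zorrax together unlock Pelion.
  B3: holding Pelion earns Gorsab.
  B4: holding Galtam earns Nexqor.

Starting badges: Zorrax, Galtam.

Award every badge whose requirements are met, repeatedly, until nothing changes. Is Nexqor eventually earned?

Yes

With Galtam, Nexqor is earned (B4).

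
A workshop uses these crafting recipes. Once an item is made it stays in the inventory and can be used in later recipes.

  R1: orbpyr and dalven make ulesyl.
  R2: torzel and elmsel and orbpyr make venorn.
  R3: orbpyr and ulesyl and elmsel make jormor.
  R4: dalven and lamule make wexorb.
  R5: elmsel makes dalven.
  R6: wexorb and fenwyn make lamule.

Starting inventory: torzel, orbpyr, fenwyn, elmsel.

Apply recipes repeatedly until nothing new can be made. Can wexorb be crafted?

No

wexorb would need dalven and lamule (R4), but lamule is never obtained.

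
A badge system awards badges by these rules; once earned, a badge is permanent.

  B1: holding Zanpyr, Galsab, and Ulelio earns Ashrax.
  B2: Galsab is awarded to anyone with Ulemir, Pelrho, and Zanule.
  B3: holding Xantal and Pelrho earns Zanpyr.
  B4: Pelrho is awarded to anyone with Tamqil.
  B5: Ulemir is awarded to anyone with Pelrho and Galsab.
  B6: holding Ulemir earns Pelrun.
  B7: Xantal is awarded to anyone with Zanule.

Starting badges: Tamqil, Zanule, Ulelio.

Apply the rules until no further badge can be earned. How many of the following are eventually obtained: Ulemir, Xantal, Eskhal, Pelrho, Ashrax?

2

With Zanule, Xantal is earned (B7).
With Tamqil, Pelrho is earned (B4).
Ulemir would need Pelrho and Galsab (B5), but Galsab is never earned.
Xantal: reached.
No rule produces Eskhal, and it is not given.
Pelrho: reached.
Ashrax would need Zanpyr, Galsab, and Ulelio (B1), but Galsab is never earned.
Reached: Xantal and Pelrho — 2 of the 5.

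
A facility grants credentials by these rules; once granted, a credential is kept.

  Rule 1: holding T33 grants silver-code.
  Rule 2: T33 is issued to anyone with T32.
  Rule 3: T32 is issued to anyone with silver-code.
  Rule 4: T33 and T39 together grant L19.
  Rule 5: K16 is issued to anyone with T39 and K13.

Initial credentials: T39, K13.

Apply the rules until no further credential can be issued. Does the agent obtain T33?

T33 would need T32 (Rule 2), but T32 is never granted.

No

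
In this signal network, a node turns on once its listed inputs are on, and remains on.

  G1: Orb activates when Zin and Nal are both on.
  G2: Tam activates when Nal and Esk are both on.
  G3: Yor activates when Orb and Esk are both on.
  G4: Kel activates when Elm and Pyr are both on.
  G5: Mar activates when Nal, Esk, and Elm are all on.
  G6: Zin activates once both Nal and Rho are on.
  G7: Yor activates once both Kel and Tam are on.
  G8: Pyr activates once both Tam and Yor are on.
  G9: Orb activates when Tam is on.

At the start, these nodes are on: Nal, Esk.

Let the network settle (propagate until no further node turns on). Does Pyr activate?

Nal and Esk are on, so Tam activates (G2).
Tam is on, so Orb activates (G9).
G3: Orb and Esk on → Yor on.
G8: Tam and Yor on → Pyr on.

Yes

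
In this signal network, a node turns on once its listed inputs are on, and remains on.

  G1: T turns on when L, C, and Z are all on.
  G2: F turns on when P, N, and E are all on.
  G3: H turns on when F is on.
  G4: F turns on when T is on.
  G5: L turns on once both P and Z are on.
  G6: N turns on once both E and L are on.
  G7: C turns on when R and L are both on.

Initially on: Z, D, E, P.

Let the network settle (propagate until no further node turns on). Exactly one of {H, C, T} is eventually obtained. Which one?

H

G5: P and Z on → L on.
G6: E and L on → N on.
G2: P, N, and E on → F on.
F is on, so H turns on (G3).
T would need L, C, and Z (G1), but C never turns on. C would need R and L (G7), but R never turns on.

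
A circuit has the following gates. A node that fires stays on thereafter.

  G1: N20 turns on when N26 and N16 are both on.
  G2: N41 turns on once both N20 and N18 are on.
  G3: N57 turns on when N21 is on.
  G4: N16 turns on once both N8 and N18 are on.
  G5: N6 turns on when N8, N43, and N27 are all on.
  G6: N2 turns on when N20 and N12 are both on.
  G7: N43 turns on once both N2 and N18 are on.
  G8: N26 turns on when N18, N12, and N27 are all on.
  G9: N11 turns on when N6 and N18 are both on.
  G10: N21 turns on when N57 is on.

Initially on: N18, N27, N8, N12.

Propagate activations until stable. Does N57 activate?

No

N57 would need N21 (G3), but N21 never turns on.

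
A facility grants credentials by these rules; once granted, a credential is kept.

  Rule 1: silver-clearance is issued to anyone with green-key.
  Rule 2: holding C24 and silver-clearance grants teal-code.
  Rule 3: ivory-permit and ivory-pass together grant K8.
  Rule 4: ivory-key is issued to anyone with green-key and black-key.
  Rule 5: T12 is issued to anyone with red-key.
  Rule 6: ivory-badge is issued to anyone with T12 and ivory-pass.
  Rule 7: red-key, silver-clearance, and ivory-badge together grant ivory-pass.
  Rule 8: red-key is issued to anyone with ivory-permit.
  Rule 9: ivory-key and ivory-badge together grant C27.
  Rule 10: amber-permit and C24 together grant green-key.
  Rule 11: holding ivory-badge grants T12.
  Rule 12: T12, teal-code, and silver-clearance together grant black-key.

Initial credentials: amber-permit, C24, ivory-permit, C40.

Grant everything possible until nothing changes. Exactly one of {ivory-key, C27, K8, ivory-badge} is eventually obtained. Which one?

ivory-key

Holding amber-permit and C24 grants green-key (Rule 10).
Holding ivory-permit grants red-key (Rule 8).
Holding red-key grants T12 (Rule 5).
Holding green-key grants silver-clearance (Rule 1).
Holding C24 and silver-clearance grants teal-code (Rule 2).
Holding T12, teal-code, and silver-clearance grants black-key (Rule 12).
Holding green-key and black-key grants ivory-key (Rule 4).
K8 would need ivory-permit and ivory-pass (Rule 3), but ivory-pass is never granted. ivory-badge would need T12 and ivory-pass (Rule 6), but ivory-pass is never granted. C27 would need ivory-key and ivory-badge (Rule 9), but ivory-badge is never granted.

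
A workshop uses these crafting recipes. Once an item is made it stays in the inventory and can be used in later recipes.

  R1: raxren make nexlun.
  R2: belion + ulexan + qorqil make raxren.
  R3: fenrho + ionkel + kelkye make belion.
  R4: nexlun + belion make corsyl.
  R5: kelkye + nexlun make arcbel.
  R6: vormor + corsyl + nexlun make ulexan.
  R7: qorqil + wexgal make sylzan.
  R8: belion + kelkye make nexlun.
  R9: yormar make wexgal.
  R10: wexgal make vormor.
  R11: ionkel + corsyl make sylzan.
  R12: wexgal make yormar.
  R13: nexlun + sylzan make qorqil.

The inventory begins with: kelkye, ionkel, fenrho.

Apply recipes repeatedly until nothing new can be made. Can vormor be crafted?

vormor would need wexgal (R10), but wexgal is never obtained.

No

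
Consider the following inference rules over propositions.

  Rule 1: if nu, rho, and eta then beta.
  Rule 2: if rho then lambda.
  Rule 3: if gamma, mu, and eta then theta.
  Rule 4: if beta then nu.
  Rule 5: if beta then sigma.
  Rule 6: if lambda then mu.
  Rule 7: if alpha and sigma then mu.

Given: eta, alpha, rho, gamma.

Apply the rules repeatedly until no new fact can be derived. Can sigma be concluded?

No

sigma would need beta (Rule 5), but beta is never established.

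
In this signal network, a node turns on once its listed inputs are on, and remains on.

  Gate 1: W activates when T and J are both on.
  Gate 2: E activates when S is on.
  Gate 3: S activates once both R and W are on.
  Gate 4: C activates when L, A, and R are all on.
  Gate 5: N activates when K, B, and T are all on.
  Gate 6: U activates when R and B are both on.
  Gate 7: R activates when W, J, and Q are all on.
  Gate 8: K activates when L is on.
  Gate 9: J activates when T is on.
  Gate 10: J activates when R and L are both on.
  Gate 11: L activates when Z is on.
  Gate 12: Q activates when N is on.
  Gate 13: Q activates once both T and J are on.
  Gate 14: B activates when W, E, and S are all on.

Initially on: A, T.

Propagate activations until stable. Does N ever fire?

No

N would need K, B, and T (Gate 5), but K never turns on.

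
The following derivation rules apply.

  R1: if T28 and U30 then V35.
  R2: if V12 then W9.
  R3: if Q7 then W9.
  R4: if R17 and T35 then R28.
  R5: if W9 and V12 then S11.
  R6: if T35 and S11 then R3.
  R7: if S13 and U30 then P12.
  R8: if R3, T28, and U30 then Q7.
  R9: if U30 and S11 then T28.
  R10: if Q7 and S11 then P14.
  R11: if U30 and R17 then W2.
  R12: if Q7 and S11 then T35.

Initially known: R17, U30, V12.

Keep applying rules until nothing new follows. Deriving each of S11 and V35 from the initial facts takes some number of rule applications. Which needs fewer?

S11: From V12, R2 gives W9. W9 and V12 hold, so S11 follows (R5). [2 rule applications]
V35: V12 holds, so W9 follows (R2). W9 and V12 hold, so S11 follows (R5). U30 and S11 hold, so T28 follows (R9). From T28 and U30, R1 gives V35. [4 rule applications]
S11 needs fewer.

S11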